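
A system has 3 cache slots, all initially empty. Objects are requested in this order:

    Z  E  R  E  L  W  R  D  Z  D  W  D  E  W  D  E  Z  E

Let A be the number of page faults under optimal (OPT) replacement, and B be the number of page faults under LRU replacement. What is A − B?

-3

Under OPT: F F F . F F . F . . . . F . . . F . → 8 faults.
Under LRU: F F F . F F F F F . F . F . . . F . → 11 faults.
A − B = 8 − 11 = -3.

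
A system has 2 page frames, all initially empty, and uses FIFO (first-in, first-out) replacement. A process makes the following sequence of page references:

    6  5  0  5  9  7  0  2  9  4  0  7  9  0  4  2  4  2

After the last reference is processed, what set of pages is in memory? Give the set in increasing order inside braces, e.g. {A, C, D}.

{2, 4}

6: miss, frames (6)
5: miss, frames (6 5)
0: miss, evict 6, frames (5 0)
5: hit
9: miss, evict 5, frames (0 9)
7: miss, evict 0, frames (9 7)
0: miss, evict 9, frames (7 0)
2: miss, evict 7, frames (0 2)
9: miss, evict 0, frames (2 9)
4: miss, evict 2, frames (9 4)
0: miss, evict 9, frames (4 0)
7: miss, evict 4, frames (0 7)
9: miss, evict 0, frames (7 9)
0: miss, evict 7, frames (9 0)
4: miss, evict 9, frames (0 4)
2: miss, evict 0, frames (4 2)
4: hit
2: hit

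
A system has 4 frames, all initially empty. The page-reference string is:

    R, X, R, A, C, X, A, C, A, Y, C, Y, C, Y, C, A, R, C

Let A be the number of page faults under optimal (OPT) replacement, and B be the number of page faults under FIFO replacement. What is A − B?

Under OPT: F F . F F . . . . F . . . . . . . . → 5 faults.
Under FIFO: F F . F F . . . . F . . . . . . F . → 6 faults.
A − B = 5 − 6 = -1.

-1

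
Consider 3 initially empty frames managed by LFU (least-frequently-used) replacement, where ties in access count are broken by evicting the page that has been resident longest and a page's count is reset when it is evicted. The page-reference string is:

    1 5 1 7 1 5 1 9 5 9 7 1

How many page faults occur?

1 → miss, frames (1)
5 → miss, frames (1 5)
1 → hit
7 → miss, frames (1 5 7)
1 → hit
5 → hit
1 → hit
9 → miss, evict 7, frames (1 5 9)
5 → hit
9 → hit
7 → miss, evict 9, frames (1 5 7)
1 → hit
Page faults: 5.

5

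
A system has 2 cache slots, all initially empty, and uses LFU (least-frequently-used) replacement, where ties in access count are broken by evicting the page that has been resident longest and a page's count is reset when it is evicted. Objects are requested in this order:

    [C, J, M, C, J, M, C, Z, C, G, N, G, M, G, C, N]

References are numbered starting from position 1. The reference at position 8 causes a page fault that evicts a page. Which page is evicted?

M

pos 1: C → fault, frames {C}
pos 2: J → fault, frames {C,J}
pos 3: M → fault, evict C, frames {J,M}
pos 4: C → fault, evict J, frames {M,C}
pos 5: J → fault, evict M, frames {C,J}
pos 6: M → fault, evict C, frames {J,M}
pos 7: C → fault, evict J, frames {M,C}
pos 8: Z → fault, evict M, frames {C,Z}
At position 8, page M is evicted.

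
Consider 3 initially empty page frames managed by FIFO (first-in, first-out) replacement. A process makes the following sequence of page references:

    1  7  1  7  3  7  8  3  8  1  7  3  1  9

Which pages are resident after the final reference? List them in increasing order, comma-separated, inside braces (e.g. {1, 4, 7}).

{3, 7, 9}

1: miss, frames {1}
7: miss, frames {1,7}
1: hit
7: hit
3: miss, frames {1,7,3}
7: hit
8: miss, evict 1, frames {7,3,8}
3: hit
8: hit
1: miss, evict 7, frames {3,8,1}
7: miss, evict 3, frames {8,1,7}
3: miss, evict 8, frames {1,7,3}
1: hit
9: miss, evict 1, frames {7,3,9}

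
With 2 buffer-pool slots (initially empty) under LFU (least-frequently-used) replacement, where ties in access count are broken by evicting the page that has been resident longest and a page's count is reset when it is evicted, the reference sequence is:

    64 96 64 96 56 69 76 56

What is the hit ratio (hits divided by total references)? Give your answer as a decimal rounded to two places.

0.25

64: fault, frames (64)
96: fault, frames (64 96)
64: hit
96: hit
56: fault, evict 64, frames (96 56)
69: fault, evict 56, frames (96 69)
76: fault, evict 69, frames (96 76)
56: fault, evict 76, frames (96 56)
Hits: 2 of 8 references → 2/8 = 0.2500.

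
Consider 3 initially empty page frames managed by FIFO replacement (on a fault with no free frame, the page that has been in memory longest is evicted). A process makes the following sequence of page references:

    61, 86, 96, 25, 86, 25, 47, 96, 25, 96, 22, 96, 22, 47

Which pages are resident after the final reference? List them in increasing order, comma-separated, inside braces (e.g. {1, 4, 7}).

61: fault, frames (61)
86: fault, frames (61 86)
96: fault, frames (61 86 96)
25: fault, evict 61, frames (86 96 25)
86: hit
25: hit
47: fault, evict 86, frames (96 25 47)
96: hit
25: hit
96: hit
22: fault, evict 96, frames (25 47 22)
96: fault, evict 25, frames (47 22 96)
22: hit
47: hit

{22, 47, 96}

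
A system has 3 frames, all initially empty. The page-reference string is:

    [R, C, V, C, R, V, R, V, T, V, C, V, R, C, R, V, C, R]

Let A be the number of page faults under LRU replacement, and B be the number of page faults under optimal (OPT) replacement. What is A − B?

1

Under LRU: F F F . . . . . F . F . F . . . . . → 6 faults.
Under OPT: F F F . . . . . F . . . F . . . . . → 5 faults.
A − B = 6 − 5 = 1.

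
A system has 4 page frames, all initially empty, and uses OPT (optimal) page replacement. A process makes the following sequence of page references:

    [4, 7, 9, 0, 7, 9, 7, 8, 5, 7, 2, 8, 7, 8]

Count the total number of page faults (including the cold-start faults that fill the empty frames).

7

4: fault, frames [4]
7: fault, frames [4, 7]
9: fault, frames [4, 7, 9]
0: fault, frames [4, 7, 9, 0]
7: hit
9: hit
7: hit
8: fault, evict 0, frames [4, 7, 9, 8]
5: fault, evict 9, frames [4, 7, 8, 5]
7: hit
2: fault, evict 5, frames [4, 7, 8, 2]
8: hit
7: hit
8: hit
Page faults: 7.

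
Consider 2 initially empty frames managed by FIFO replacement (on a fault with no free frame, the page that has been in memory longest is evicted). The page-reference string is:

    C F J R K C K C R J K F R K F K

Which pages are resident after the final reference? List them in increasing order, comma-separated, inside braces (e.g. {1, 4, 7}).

C → fault, frames (C)
F → fault, frames (C F)
J → fault, evict C, frames (F J)
R → fault, evict F, frames (J R)
K → fault, evict J, frames (R K)
C → fault, evict R, frames (K C)
K → hit
C → hit
R → fault, evict K, frames (C R)
J → fault, evict C, frames (R J)
K → fault, evict R, frames (J K)
F → fault, evict J, frames (K F)
R → fault, evict K, frames (F R)
K → fault, evict F, frames (R K)
F → fault, evict R, frames (K F)
K → hit

{F, K}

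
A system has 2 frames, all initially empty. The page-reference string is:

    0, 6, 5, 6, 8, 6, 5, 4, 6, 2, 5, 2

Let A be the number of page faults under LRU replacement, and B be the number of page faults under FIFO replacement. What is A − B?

-1

Under LRU: F F F . F . F F F F F . → 9 faults.
Under FIFO: F F F . F F F F F F F . → 10 faults.
A − B = 9 − 10 = -1.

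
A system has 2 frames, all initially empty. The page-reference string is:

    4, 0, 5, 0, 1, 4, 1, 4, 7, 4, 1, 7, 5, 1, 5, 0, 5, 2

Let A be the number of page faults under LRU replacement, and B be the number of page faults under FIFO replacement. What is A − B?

Under LRU: F F F . F F . . F . F F F F . F . F → 12 faults.
Under FIFO: F F F . F F . . F . F . F . . F . F → 10 faults.
A − B = 12 − 10 = 2.

2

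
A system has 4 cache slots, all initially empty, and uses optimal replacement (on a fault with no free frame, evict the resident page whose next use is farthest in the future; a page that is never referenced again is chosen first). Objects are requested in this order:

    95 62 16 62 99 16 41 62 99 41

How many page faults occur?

5

95: miss, frames {95}
62: miss, frames {95,62}
16: miss, frames {95,62,16}
62: hit
99: miss, frames {95,62,16,99}
16: hit
41: miss, evict 16, frames {95,62,99,41}
62: hit
99: hit
41: hit
Page faults: 5.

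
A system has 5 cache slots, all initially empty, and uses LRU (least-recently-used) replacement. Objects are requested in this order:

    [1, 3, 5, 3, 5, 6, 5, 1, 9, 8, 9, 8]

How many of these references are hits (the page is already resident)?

6

1 → miss, frames [1]
3 → miss, frames [1, 3]
5 → miss, frames [1, 3, 5]
3 → hit
5 → hit
6 → miss, frames [1, 3, 5, 6]
5 → hit
1 → hit
9 → miss, frames [3, 6, 5, 1, 9]
8 → miss, evict 3, frames [6, 5, 1, 9, 8]
9 → hit
8 → hit
Hits: 6.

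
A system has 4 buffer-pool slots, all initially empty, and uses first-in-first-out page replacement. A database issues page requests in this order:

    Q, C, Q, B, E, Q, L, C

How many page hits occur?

Q → fault, frames (Q)
C → fault, frames (Q C)
Q → hit
B → fault, frames (Q C B)
E → fault, frames (Q C B E)
Q → hit
L → fault, evict Q, frames (C B E L)
C → hit
Hits: 3.

3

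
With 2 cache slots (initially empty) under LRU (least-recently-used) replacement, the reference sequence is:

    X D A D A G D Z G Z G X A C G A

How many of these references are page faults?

X → miss, frames (X)
D → miss, frames (X D)
A → miss, evict X, frames (D A)
D → hit
A → hit
G → miss, evict D, frames (A G)
D → miss, evict A, frames (G D)
Z → miss, evict G, frames (D Z)
G → miss, evict D, frames (Z G)
Z → hit
G → hit
X → miss, evict Z, frames (G X)
A → miss, evict G, frames (X A)
C → miss, evict X, frames (A C)
G → miss, evict A, frames (C G)
A → miss, evict C, frames (G A)
Page faults: 12.

12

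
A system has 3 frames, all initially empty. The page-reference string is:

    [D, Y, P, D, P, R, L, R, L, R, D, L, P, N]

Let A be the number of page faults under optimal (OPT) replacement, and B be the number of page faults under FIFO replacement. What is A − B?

Under OPT: F F F . . F F . . . . . F F → 7 faults.
Under FIFO: F F F . . F F . . . F . F F → 8 faults.
A − B = 7 − 8 = -1.

-1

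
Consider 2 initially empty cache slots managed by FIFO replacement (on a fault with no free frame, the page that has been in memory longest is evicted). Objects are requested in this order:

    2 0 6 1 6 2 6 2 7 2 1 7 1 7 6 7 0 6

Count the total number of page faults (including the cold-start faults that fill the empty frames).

12

2 -> miss, frames [2]
0 -> miss, frames [2, 0]
6 -> miss, evict 2, frames [0, 6]
1 -> miss, evict 0, frames [6, 1]
6 -> hit
2 -> miss, evict 6, frames [1, 2]
6 -> miss, evict 1, frames [2, 6]
2 -> hit
7 -> miss, evict 2, frames [6, 7]
2 -> miss, evict 6, frames [7, 2]
1 -> miss, evict 7, frames [2, 1]
7 -> miss, evict 2, frames [1, 7]
1 -> hit
7 -> hit
6 -> miss, evict 1, frames [7, 6]
7 -> hit
0 -> miss, evict 7, frames [6, 0]
6 -> hit
Page faults: 12.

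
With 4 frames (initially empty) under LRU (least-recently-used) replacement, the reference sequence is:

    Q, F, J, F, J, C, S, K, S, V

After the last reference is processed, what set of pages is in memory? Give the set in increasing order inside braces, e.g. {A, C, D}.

{C, K, S, V}

Q -> miss, frames (Q)
F -> miss, frames (Q F)
J -> miss, frames (Q F J)
F -> hit
J -> hit
C -> miss, frames (Q F J C)
S -> miss, evict Q, frames (F J C S)
K -> miss, evict F, frames (J C S K)
S -> hit
V -> miss, evict J, frames (C K S V)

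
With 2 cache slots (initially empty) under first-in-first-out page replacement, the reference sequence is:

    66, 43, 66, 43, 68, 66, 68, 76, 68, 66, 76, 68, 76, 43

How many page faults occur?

66: fault, frames {66}
43: fault, frames {66,43}
66: hit
43: hit
68: fault, evict 66, frames {43,68}
66: fault, evict 43, frames {68,66}
68: hit
76: fault, evict 68, frames {66,76}
68: fault, evict 66, frames {76,68}
66: fault, evict 76, frames {68,66}
76: fault, evict 68, frames {66,76}
68: fault, evict 66, frames {76,68}
76: hit
43: fault, evict 76, frames {68,43}
Page faults: 10.

10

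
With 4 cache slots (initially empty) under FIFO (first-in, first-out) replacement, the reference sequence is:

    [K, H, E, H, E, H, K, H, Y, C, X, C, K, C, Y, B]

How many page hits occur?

8

K: fault, frames (K)
H: fault, frames (K H)
E: fault, frames (K H E)
H: hit
E: hit
H: hit
K: hit
H: hit
Y: fault, frames (K H E Y)
C: fault, evict K, frames (H E Y C)
X: fault, evict H, frames (E Y C X)
C: hit
K: fault, evict E, frames (Y C X K)
C: hit
Y: hit
B: fault, evict Y, frames (C X K B)
Hits: 8.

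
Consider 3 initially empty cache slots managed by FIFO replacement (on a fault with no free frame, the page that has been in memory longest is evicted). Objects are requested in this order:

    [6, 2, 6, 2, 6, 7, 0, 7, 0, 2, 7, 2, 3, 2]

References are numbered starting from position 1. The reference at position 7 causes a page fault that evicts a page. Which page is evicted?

6

pos 1: 6 -> miss, frames {6}
pos 2: 2 -> miss, frames {6,2}
pos 3: 6 -> hit
pos 4: 2 -> hit
pos 5: 6 -> hit
pos 6: 7 -> miss, frames {6,2,7}
pos 7: 0 -> miss, evict 6, frames {2,7,0}
At position 7, page 6 is evicted.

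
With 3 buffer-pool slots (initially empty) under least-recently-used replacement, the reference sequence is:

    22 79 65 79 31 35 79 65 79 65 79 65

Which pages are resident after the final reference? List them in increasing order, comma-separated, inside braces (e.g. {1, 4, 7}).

{35, 65, 79}

22: miss, frames (22)
79: miss, frames (22 79)
65: miss, frames (22 79 65)
79: hit
31: miss, evict 22, frames (65 79 31)
35: miss, evict 65, frames (79 31 35)
79: hit
65: miss, evict 31, frames (35 79 65)
79: hit
65: hit
79: hit
65: hit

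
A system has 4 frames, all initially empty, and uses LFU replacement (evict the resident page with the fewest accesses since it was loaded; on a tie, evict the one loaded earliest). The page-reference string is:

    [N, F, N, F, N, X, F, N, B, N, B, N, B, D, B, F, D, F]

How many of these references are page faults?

5

N -> fault, frames (N)
F -> fault, frames (N F)
N -> hit
F -> hit
N -> hit
X -> fault, frames (N F X)
F -> hit
N -> hit
B -> fault, frames (N F X B)
N -> hit
B -> hit
N -> hit
B -> hit
D -> fault, evict X, frames (N F B D)
B -> hit
F -> hit
D -> hit
F -> hit
Page faults: 5.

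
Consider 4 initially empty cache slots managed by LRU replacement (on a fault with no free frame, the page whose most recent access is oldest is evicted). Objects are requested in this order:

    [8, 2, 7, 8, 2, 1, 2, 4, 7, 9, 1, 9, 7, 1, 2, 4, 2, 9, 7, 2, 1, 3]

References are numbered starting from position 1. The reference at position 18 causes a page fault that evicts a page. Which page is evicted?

pos 1: 8 -> fault, frames {8}
pos 2: 2 -> fault, frames {8,2}
pos 3: 7 -> fault, frames {8,2,7}
pos 4: 8 -> hit
pos 5: 2 -> hit
pos 6: 1 -> fault, frames {7,8,2,1}
pos 7: 2 -> hit
pos 8: 4 -> fault, evict 7, frames {8,1,2,4}
pos 9: 7 -> fault, evict 8, frames {1,2,4,7}
pos 10: 9 -> fault, evict 1, frames {2,4,7,9}
pos 11: 1 -> fault, evict 2, frames {4,7,9,1}
pos 12: 9 -> hit
pos 13: 7 -> hit
pos 14: 1 -> hit
pos 15: 2 -> fault, evict 4, frames {9,7,1,2}
pos 16: 4 -> fault, evict 9, frames {7,1,2,4}
pos 17: 2 -> hit
pos 18: 9 -> fault, evict 7, frames {1,4,2,9}
At position 18, page 7 is evicted.

7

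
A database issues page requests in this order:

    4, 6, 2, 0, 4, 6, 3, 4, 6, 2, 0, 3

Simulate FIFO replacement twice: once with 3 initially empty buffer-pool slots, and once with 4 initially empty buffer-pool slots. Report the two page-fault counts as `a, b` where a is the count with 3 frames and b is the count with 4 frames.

3 frames: F F F F F F F . . F F . → 9 faults.
4 frames: F F F F . . F F F F F F → 10 faults.
10 > 9: adding a frame increased faults — Belady's anomaly.

9, 10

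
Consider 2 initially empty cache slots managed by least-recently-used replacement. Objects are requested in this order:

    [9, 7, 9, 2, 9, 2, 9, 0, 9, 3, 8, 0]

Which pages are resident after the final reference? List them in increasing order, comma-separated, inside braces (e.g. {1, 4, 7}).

9 → miss, frames (9)
7 → miss, frames (9 7)
9 → hit
2 → miss, evict 7, frames (9 2)
9 → hit
2 → hit
9 → hit
0 → miss, evict 2, frames (9 0)
9 → hit
3 → miss, evict 0, frames (9 3)
8 → miss, evict 9, frames (3 8)
0 → miss, evict 3, frames (8 0)

{0, 8}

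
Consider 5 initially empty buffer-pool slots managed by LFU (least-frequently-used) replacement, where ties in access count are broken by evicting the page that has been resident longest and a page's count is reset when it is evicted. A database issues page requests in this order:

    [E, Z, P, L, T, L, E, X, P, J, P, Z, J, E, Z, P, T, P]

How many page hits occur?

9

E → fault, frames (E)
Z → fault, frames (E Z)
P → fault, frames (E Z P)
L → fault, frames (E Z P L)
T → fault, frames (E Z P L T)
L → hit
E → hit
X → fault, evict Z, frames (E P L T X)
P → hit
J → fault, evict T, frames (E P L X J)
P → hit
Z → fault, evict X, frames (E P L J Z)
J → hit
E → hit
Z → hit
P → hit
T → fault, evict L, frames (E P J Z T)
P → hit
Hits: 9.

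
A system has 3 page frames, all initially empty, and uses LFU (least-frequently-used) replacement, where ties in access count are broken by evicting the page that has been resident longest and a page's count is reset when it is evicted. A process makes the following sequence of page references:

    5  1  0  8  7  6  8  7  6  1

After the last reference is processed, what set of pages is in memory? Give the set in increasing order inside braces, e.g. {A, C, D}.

5 → fault, frames {5}
1 → fault, frames {5,1}
0 → fault, frames {5,1,0}
8 → fault, evict 5, frames {1,0,8}
7 → fault, evict 1, frames {0,8,7}
6 → fault, evict 0, frames {8,7,6}
8 → hit
7 → hit
6 → hit
1 → fault, evict 8, frames {7,6,1}

{1, 6, 7}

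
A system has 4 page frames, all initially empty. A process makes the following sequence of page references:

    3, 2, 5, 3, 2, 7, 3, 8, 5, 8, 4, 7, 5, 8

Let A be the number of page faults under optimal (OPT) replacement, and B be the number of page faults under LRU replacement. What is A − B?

-2

Under OPT: F F F . . F . F . . F . . . → 6 faults.
Under LRU: F F F . . F . F F . F F . . → 8 faults.
A − B = 6 − 8 = -2.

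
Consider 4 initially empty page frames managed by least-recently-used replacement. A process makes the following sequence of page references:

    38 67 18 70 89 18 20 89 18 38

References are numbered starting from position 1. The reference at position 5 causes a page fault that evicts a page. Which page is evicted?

pos 1: 38 → fault, frames {38}
pos 2: 67 → fault, frames {38,67}
pos 3: 18 → fault, frames {38,67,18}
pos 4: 70 → fault, frames {38,67,18,70}
pos 5: 89 → fault, evict 38, frames {67,18,70,89}
At position 5, page 38 is evicted.

38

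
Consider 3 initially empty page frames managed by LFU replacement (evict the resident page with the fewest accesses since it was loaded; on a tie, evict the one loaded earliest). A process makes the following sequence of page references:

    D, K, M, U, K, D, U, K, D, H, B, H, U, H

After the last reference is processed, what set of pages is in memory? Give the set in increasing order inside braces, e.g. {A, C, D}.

D -> miss, frames (D)
K -> miss, frames (D K)
M -> miss, frames (D K M)
U -> miss, evict D, frames (K M U)
K -> hit
D -> miss, evict M, frames (K U D)
U -> hit
K -> hit
D -> hit
H -> miss, evict U, frames (K D H)
B -> miss, evict H, frames (K D B)
H -> miss, evict B, frames (K D H)
U -> miss, evict H, frames (K D U)
H -> miss, evict U, frames (K D H)

{D, H, K}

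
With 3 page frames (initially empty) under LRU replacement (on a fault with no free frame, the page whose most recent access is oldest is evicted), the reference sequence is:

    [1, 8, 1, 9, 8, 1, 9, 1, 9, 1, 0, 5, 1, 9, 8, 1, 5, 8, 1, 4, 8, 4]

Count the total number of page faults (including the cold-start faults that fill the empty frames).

9

1: miss, frames (1)
8: miss, frames (1 8)
1: hit
9: miss, frames (8 1 9)
8: hit
1: hit
9: hit
1: hit
9: hit
1: hit
0: miss, evict 8, frames (9 1 0)
5: miss, evict 9, frames (1 0 5)
1: hit
9: miss, evict 0, frames (5 1 9)
8: miss, evict 5, frames (1 9 8)
1: hit
5: miss, evict 9, frames (8 1 5)
8: hit
1: hit
4: miss, evict 5, frames (8 1 4)
8: hit
4: hit
Page faults: 9.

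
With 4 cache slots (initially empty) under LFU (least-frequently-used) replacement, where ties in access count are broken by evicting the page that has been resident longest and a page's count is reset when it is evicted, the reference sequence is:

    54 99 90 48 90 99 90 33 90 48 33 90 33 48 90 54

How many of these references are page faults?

54 -> fault, frames (54)
99 -> fault, frames (54 99)
90 -> fault, frames (54 99 90)
48 -> fault, frames (54 99 90 48)
90 -> hit
99 -> hit
90 -> hit
33 -> fault, evict 54, frames (99 90 48 33)
90 -> hit
48 -> hit
33 -> hit
90 -> hit
33 -> hit
48 -> hit
90 -> hit
54 -> fault, evict 99, frames (90 48 33 54)
Page faults: 6.

6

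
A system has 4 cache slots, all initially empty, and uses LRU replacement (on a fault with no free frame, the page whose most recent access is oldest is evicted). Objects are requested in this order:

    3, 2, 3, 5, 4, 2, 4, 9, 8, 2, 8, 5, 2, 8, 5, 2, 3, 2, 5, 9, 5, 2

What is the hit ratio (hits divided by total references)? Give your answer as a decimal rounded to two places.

3 -> miss, frames (3)
2 -> miss, frames (3 2)
3 -> hit
5 -> miss, frames (2 3 5)
4 -> miss, frames (2 3 5 4)
2 -> hit
4 -> hit
9 -> miss, evict 3, frames (5 2 4 9)
8 -> miss, evict 5, frames (2 4 9 8)
2 -> hit
8 -> hit
5 -> miss, evict 4, frames (9 2 8 5)
2 -> hit
8 -> hit
5 -> hit
2 -> hit
3 -> miss, evict 9, frames (8 5 2 3)
2 -> hit
5 -> hit
9 -> miss, evict 8, frames (3 2 5 9)
5 -> hit
2 -> hit
Hits: 13 of 22 references → 13/22 = 0.5909.

0.59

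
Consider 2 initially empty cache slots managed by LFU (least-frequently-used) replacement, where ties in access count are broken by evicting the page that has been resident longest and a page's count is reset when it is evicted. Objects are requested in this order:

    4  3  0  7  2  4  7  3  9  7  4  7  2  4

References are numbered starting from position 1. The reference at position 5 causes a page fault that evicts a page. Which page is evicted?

0

pos 1: 4 -> miss, frames [4]
pos 2: 3 -> miss, frames [4, 3]
pos 3: 0 -> miss, evict 4, frames [3, 0]
pos 4: 7 -> miss, evict 3, frames [0, 7]
pos 5: 2 -> miss, evict 0, frames [7, 2]
At position 5, page 0 is evicted.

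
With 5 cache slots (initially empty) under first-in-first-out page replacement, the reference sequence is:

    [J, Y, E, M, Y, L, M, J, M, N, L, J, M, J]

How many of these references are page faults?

7

J -> fault, frames [J]
Y -> fault, frames [J, Y]
E -> fault, frames [J, Y, E]
M -> fault, frames [J, Y, E, M]
Y -> hit
L -> fault, frames [J, Y, E, M, L]
M -> hit
J -> hit
M -> hit
N -> fault, evict J, frames [Y, E, M, L, N]
L -> hit
J -> fault, evict Y, frames [E, M, L, N, J]
M -> hit
J -> hit
Page faults: 7.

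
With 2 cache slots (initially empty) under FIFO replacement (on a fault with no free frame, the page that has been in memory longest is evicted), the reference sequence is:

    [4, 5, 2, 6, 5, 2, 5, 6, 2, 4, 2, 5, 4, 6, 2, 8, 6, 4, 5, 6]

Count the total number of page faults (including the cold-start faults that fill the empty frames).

4 → miss, frames (4)
5 → miss, frames (4 5)
2 → miss, evict 4, frames (5 2)
6 → miss, evict 5, frames (2 6)
5 → miss, evict 2, frames (6 5)
2 → miss, evict 6, frames (5 2)
5 → hit
6 → miss, evict 5, frames (2 6)
2 → hit
4 → miss, evict 2, frames (6 4)
2 → miss, evict 6, frames (4 2)
5 → miss, evict 4, frames (2 5)
4 → miss, evict 2, frames (5 4)
6 → miss, evict 5, frames (4 6)
2 → miss, evict 4, frames (6 2)
8 → miss, evict 6, frames (2 8)
6 → miss, evict 2, frames (8 6)
4 → miss, evict 8, frames (6 4)
5 → miss, evict 6, frames (4 5)
6 → miss, evict 4, frames (5 6)
Page faults: 18.

18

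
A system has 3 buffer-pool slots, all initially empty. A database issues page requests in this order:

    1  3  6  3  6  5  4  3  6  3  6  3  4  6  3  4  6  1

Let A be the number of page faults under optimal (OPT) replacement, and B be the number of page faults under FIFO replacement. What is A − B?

-2

Under OPT: F F F . . F F . . . . . . . . . . F → 6 faults.
Under FIFO: F F F . . F F F F . . . . . . . . F → 8 faults.
A − B = 6 − 8 = -2.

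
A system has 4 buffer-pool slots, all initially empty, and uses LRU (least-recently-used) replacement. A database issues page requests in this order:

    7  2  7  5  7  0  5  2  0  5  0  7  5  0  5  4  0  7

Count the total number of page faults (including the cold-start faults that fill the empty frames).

7 -> fault, frames (7)
2 -> fault, frames (7 2)
7 -> hit
5 -> fault, frames (2 7 5)
7 -> hit
0 -> fault, frames (2 5 7 0)
5 -> hit
2 -> hit
0 -> hit
5 -> hit
0 -> hit
7 -> hit
5 -> hit
0 -> hit
5 -> hit
4 -> fault, evict 2, frames (7 0 5 4)
0 -> hit
7 -> hit
Page faults: 5.

5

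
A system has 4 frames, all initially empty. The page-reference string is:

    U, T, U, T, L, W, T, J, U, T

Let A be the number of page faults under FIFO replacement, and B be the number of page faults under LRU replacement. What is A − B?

1

Under FIFO: F F . . F F . F F F → 7 faults.
Under LRU: F F . . F F . F F . → 6 faults.
A − B = 7 − 6 = 1.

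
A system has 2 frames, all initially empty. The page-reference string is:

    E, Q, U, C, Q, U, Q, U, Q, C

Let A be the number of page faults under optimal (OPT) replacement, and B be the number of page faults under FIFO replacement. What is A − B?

Under OPT: F F F F . F . . . F → 6 faults.
Under FIFO: F F F F F F . . . F → 7 faults.
A − B = 6 − 7 = -1.

-1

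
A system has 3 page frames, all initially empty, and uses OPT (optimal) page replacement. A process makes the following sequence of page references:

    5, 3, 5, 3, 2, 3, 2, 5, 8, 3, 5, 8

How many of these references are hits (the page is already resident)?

8

5 -> miss, frames [5]
3 -> miss, frames [5, 3]
5 -> hit
3 -> hit
2 -> miss, frames [5, 3, 2]
3 -> hit
2 -> hit
5 -> hit
8 -> miss, evict 2, frames [5, 3, 8]
3 -> hit
5 -> hit
8 -> hit
Hits: 8.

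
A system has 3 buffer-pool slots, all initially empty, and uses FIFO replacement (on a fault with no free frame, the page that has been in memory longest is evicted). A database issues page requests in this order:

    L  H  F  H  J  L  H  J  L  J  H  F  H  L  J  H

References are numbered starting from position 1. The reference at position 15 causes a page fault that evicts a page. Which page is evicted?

L

pos 1: L → miss, frames (L)
pos 2: H → miss, frames (L H)
pos 3: F → miss, frames (L H F)
pos 4: H → hit
pos 5: J → miss, evict L, frames (H F J)
pos 6: L → miss, evict H, frames (F J L)
pos 7: H → miss, evict F, frames (J L H)
pos 8: J → hit
pos 9: L → hit
pos 10: J → hit
pos 11: H → hit
pos 12: F → miss, evict J, frames (L H F)
pos 13: H → hit
pos 14: L → hit
pos 15: J → miss, evict L, frames (H F J)
At position 15, page L is evicted.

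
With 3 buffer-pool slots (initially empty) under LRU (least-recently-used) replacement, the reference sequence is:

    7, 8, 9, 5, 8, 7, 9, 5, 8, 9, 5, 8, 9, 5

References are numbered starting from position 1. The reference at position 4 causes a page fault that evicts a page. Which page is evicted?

pos 1: 7 → miss, frames {7}
pos 2: 8 → miss, frames {7,8}
pos 3: 9 → miss, frames {7,8,9}
pos 4: 5 → miss, evict 7, frames {8,9,5}
At position 4, page 7 is evicted.

7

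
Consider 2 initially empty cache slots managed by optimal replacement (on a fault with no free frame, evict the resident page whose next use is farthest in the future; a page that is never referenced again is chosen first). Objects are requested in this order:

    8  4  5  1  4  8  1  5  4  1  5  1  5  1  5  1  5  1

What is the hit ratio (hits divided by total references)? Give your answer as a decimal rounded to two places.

8 → miss, frames [8]
4 → miss, frames [8, 4]
5 → miss, evict 8, frames [4, 5]
1 → miss, evict 5, frames [4, 1]
4 → hit
8 → miss, evict 4, frames [1, 8]
1 → hit
5 → miss, evict 8, frames [1, 5]
4 → miss, evict 5, frames [1, 4]
1 → hit
5 → miss, evict 4, frames [1, 5]
1 → hit
5 → hit
1 → hit
5 → hit
1 → hit
5 → hit
1 → hit
Hits: 10 of 18 references → 10/18 = 0.5556.

0.56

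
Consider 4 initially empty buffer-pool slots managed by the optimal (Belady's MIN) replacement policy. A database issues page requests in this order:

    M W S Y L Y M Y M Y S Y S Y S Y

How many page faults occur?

5

M: miss, frames (M)
W: miss, frames (M W)
S: miss, frames (M W S)
Y: miss, frames (M W S Y)
L: miss, evict W, frames (M S Y L)
Y: hit
M: hit
Y: hit
M: hit
Y: hit
S: hit
Y: hit
S: hit
Y: hit
S: hit
Y: hit
Page faults: 5.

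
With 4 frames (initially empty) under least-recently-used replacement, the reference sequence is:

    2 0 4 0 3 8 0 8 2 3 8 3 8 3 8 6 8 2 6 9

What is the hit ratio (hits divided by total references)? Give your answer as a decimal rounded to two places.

2 → fault, frames [2]
0 → fault, frames [2, 0]
4 → fault, frames [2, 0, 4]
0 → hit
3 → fault, frames [2, 4, 0, 3]
8 → fault, evict 2, frames [4, 0, 3, 8]
0 → hit
8 → hit
2 → fault, evict 4, frames [3, 0, 8, 2]
3 → hit
8 → hit
3 → hit
8 → hit
3 → hit
8 → hit
6 → fault, evict 0, frames [2, 3, 8, 6]
8 → hit
2 → hit
6 → hit
9 → fault, evict 3, frames [8, 2, 6, 9]
Hits: 12 of 20 references → 12/20 = 0.6000.

0.60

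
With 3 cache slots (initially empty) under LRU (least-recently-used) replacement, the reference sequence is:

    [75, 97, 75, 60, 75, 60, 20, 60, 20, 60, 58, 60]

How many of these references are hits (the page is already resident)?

7

75 -> fault, frames (75)
97 -> fault, frames (75 97)
75 -> hit
60 -> fault, frames (97 75 60)
75 -> hit
60 -> hit
20 -> fault, evict 97, frames (75 60 20)
60 -> hit
20 -> hit
60 -> hit
58 -> fault, evict 75, frames (20 60 58)
60 -> hit
Hits: 7.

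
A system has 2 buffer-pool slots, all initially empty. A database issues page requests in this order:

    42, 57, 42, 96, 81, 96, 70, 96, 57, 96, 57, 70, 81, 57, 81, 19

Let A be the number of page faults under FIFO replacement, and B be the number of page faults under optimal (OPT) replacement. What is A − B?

Under FIFO: F F . F F . F F F . . F F F . F → 11 faults.
Under OPT: F F . F F . F . F . . F F . . F → 9 faults.
A − B = 11 − 9 = 2.

2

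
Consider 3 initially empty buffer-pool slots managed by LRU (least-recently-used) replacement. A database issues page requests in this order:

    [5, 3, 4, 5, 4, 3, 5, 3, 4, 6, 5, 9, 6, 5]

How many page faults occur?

5: miss, frames [5]
3: miss, frames [5, 3]
4: miss, frames [5, 3, 4]
5: hit
4: hit
3: hit
5: hit
3: hit
4: hit
6: miss, evict 5, frames [3, 4, 6]
5: miss, evict 3, frames [4, 6, 5]
9: miss, evict 4, frames [6, 5, 9]
6: hit
5: hit
Page faults: 6.

6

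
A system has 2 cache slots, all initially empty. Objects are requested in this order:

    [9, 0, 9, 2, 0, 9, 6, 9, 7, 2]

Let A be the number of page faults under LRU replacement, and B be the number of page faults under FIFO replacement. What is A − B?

Under LRU: F F . F F F F . F F → 8 faults.
Under FIFO: F F . F . F F . F F → 7 faults.
A − B = 8 − 7 = 1.

1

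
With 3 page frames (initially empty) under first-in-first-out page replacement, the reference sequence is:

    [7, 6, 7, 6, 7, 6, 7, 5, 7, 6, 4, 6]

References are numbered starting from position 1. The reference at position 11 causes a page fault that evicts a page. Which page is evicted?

pos 1: 7 → miss, frames {7}
pos 2: 6 → miss, frames {7,6}
pos 3: 7 → hit
pos 4: 6 → hit
pos 5: 7 → hit
pos 6: 6 → hit
pos 7: 7 → hit
pos 8: 5 → miss, frames {7,6,5}
pos 9: 7 → hit
pos 10: 6 → hit
pos 11: 4 → miss, evict 7, frames {6,5,4}
At position 11, page 7 is evicted.

7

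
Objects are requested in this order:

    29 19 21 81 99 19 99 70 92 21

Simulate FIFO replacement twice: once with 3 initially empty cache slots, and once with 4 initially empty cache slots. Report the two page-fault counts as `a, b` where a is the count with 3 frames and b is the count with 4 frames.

3 frames: F F F F F F . F F F → 9 faults.
4 frames: F F F F F . . F F F → 8 faults.
8 < 9: adding a frame reduced faults, as is typical.

9, 8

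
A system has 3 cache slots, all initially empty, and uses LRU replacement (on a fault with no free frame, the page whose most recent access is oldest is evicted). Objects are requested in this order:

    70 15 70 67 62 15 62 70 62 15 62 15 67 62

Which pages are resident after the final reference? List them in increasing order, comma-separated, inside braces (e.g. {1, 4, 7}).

70 -> miss, frames (70)
15 -> miss, frames (70 15)
70 -> hit
67 -> miss, frames (15 70 67)
62 -> miss, evict 15, frames (70 67 62)
15 -> miss, evict 70, frames (67 62 15)
62 -> hit
70 -> miss, evict 67, frames (15 62 70)
62 -> hit
15 -> hit
62 -> hit
15 -> hit
67 -> miss, evict 70, frames (62 15 67)
62 -> hit

{15, 62, 67}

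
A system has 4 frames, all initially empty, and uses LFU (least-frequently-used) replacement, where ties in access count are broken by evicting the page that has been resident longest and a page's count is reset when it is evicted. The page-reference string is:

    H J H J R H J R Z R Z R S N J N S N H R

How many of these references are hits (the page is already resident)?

12

H: miss, frames [H]
J: miss, frames [H, J]
H: hit
J: hit
R: miss, frames [H, J, R]
H: hit
J: hit
R: hit
Z: miss, frames [H, J, R, Z]
R: hit
Z: hit
R: hit
S: miss, evict Z, frames [H, J, R, S]
N: miss, evict S, frames [H, J, R, N]
J: hit
N: hit
S: miss, evict N, frames [H, J, R, S]
N: miss, evict S, frames [H, J, R, N]
H: hit
R: hit
Hits: 12.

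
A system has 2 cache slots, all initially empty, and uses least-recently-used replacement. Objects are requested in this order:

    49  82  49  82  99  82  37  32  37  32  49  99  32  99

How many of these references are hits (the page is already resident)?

6

49 → fault, frames {49}
82 → fault, frames {49,82}
49 → hit
82 → hit
99 → fault, evict 49, frames {82,99}
82 → hit
37 → fault, evict 99, frames {82,37}
32 → fault, evict 82, frames {37,32}
37 → hit
32 → hit
49 → fault, evict 37, frames {32,49}
99 → fault, evict 32, frames {49,99}
32 → fault, evict 49, frames {99,32}
99 → hit
Hits: 6.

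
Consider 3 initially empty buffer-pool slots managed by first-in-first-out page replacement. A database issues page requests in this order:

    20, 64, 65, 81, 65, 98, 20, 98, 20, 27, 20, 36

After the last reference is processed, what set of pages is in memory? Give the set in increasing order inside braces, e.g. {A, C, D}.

{20, 27, 36}

20 → fault, frames (20)
64 → fault, frames (20 64)
65 → fault, frames (20 64 65)
81 → fault, evict 20, frames (64 65 81)
65 → hit
98 → fault, evict 64, frames (65 81 98)
20 → fault, evict 65, frames (81 98 20)
98 → hit
20 → hit
27 → fault, evict 81, frames (98 20 27)
20 → hit
36 → fault, evict 98, frames (20 27 36)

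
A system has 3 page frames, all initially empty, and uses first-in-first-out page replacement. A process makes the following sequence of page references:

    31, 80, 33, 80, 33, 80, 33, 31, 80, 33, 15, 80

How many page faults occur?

4

31: miss, frames [31]
80: miss, frames [31, 80]
33: miss, frames [31, 80, 33]
80: hit
33: hit
80: hit
33: hit
31: hit
80: hit
33: hit
15: miss, evict 31, frames [80, 33, 15]
80: hit
Page faults: 4.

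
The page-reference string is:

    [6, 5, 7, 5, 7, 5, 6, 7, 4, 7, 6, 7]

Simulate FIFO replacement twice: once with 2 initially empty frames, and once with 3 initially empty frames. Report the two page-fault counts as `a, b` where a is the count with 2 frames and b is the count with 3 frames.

2 frames: F F F . . . F . F F F . → 7 faults.
3 frames: F F F . . . . . F . F . → 5 faults.
5 < 7: adding a frame reduced faults, as is typical.

7, 5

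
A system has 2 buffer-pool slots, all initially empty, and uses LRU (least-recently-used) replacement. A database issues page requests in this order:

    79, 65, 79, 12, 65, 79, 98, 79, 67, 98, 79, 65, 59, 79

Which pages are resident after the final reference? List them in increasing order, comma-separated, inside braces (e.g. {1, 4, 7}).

{59, 79}

79 → miss, frames (79)
65 → miss, frames (79 65)
79 → hit
12 → miss, evict 65, frames (79 12)
65 → miss, evict 79, frames (12 65)
79 → miss, evict 12, frames (65 79)
98 → miss, evict 65, frames (79 98)
79 → hit
67 → miss, evict 98, frames (79 67)
98 → miss, evict 79, frames (67 98)
79 → miss, evict 67, frames (98 79)
65 → miss, evict 98, frames (79 65)
59 → miss, evict 79, frames (65 59)
79 → miss, evict 65, frames (59 79)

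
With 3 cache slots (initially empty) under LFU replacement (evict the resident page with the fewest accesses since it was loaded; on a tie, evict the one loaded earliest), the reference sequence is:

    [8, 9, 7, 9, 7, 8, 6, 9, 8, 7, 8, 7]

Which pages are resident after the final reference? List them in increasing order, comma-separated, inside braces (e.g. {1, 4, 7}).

{7, 8, 9}

8 → miss, frames {8}
9 → miss, frames {8,9}
7 → miss, frames {8,9,7}
9 → hit
7 → hit
8 → hit
6 → miss, evict 8, frames {9,7,6}
9 → hit
8 → miss, evict 6, frames {9,7,8}
7 → hit
8 → hit
7 → hit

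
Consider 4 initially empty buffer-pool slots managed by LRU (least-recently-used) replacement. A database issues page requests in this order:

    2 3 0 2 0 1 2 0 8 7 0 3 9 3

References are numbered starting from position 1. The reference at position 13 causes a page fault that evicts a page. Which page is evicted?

8

pos 1: 2: miss, frames (2)
pos 2: 3: miss, frames (2 3)
pos 3: 0: miss, frames (2 3 0)
pos 4: 2: hit
pos 5: 0: hit
pos 6: 1: miss, frames (3 2 0 1)
pos 7: 2: hit
pos 8: 0: hit
pos 9: 8: miss, evict 3, frames (1 2 0 8)
pos 10: 7: miss, evict 1, frames (2 0 8 7)
pos 11: 0: hit
pos 12: 3: miss, evict 2, frames (8 7 0 3)
pos 13: 9: miss, evict 8, frames (7 0 3 9)
At position 13, page 8 is evicted.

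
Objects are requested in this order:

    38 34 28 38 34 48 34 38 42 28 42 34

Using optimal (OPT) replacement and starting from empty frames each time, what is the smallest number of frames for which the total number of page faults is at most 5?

f=1: 12 faults
f=2: 9 faults
f=3: 6 faults
f=4: 5 faults
f=5: 5 faults
Smallest f with faults ≤ 5 is 4.

4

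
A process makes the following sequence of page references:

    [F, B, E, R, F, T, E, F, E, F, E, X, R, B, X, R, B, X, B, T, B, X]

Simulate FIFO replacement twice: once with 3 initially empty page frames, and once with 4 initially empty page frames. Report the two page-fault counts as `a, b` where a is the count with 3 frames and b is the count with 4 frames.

3 frames: F F F F F F F . . . . F F F . . . . . F . F → 12 faults.
4 frames: F F F F . F . F . . . F . F . F . . . F . . → 10 faults.
10 < 12: adding a frame reduced faults, as is typical.

12, 10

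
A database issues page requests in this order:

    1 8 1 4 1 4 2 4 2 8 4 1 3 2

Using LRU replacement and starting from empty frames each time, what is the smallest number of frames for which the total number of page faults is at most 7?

4

f=1: 14 faults
f=2: 9 faults
f=3: 8 faults
f=4: 6 faults
f=5: 5 faults
Smallest f with faults ≤ 7 is 4.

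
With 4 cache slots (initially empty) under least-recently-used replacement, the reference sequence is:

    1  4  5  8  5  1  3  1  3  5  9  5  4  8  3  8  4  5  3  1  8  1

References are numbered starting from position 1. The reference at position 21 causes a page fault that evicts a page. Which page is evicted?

pos 1: 1: miss, frames (1)
pos 2: 4: miss, frames (1 4)
pos 3: 5: miss, frames (1 4 5)
pos 4: 8: miss, frames (1 4 5 8)
pos 5: 5: hit
pos 6: 1: hit
pos 7: 3: miss, evict 4, frames (8 5 1 3)
pos 8: 1: hit
pos 9: 3: hit
pos 10: 5: hit
pos 11: 9: miss, evict 8, frames (1 3 5 9)
pos 12: 5: hit
pos 13: 4: miss, evict 1, frames (3 9 5 4)
pos 14: 8: miss, evict 3, frames (9 5 4 8)
pos 15: 3: miss, evict 9, frames (5 4 8 3)
pos 16: 8: hit
pos 17: 4: hit
pos 18: 5: hit
pos 19: 3: hit
pos 20: 1: miss, evict 8, frames (4 5 3 1)
pos 21: 8: miss, evict 4, frames (5 3 1 8)
At position 21, page 4 is evicted.

4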